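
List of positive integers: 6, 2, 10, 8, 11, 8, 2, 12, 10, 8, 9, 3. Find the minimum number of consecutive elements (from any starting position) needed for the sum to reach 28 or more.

Extend right; whenever the sum reaches 28, record the length and shrink from the left:
add 6: running sum 6 < 28
add 2: running sum 8 < 28
add 10: running sum 18 < 28
add 8: running sum 26 < 28
add 11: shortest ending here [10, 8, 11] sum 29, len 3
add 8: shortest ending here [10, 8, 11, 8] sum 37, len 4
add 2: shortest ending here [8, 11, 8, 2] sum 29, len 4
add 12: shortest ending here [11, 8, 2, 12] sum 33, len 4
add 10: shortest ending here [8, 2, 12, 10] sum 32, len 4
add 8: shortest ending here [12, 10, 8] sum 30, len 3
add 9: shortest ending here [12, 10, 8, 9] sum 39, len 4
add 3: shortest ending here [10, 8, 9, 3] sum 30, len 4
Shortest qualifying length: 3.

3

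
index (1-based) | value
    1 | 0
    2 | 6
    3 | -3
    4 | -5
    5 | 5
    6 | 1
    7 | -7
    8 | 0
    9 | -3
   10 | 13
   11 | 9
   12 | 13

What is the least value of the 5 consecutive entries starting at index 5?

Elements at indices 5..9: 5, 1, -7, 0, -3
min(5, 1, -7, 0, -3) = -7

-7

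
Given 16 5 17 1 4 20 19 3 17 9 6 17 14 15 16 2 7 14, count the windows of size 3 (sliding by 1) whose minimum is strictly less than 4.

9

(16, 5, 17) → min 5
(5, 17, 1) → min 1  < 4 ✓
(17, 1, 4) → min 1  < 4 ✓
(1, 4, 20) → min 1  < 4 ✓
(4, 20, 19) → min 4
(20, 19, 3) → min 3  < 4 ✓
(19, 3, 17) → min 3  < 4 ✓
(3, 17, 9) → min 3  < 4 ✓
(17, 9, 6) → min 6
(9, 6, 17) → min 6
(6, 17, 14) → min 6
(17, 14, 15) → min 14
(14, 15, 16) → min 14
(15, 16, 2) → min 2  < 4 ✓
(16, 2, 7) → min 2  < 4 ✓
(2, 7, 14) → min 2  < 4 ✓
9 windows satisfy the condition.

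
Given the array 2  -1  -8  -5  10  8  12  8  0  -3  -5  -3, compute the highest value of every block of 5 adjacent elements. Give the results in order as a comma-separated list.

10, 10, 12, 12, 12, 12, 12, 8

2 -1 -8 -5 10 → max 10
-1 -8 -5 10 8 → max 10
-8 -5 10 8 12 → max 12
-5 10 8 12 8 → max 12
10 8 12 8 0 → max 12
8 12 8 0 -3 → max 12
12 8 0 -3 -5 → max 12
8 0 -3 -5 -3 → max 8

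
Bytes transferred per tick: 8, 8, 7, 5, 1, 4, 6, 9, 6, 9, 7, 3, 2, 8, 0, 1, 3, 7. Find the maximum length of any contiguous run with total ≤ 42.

9

add 8: [8] sum 8, len 1
add 8: [8, 8] sum 16, len 2
add 7: [8, 8, 7] sum 23, len 3
add 5: [8, 8, 7, 5] sum 28, len 4
add 1: [8, 8, 7, 5, 1] sum 29, len 5
add 4: [8, 8, 7, 5, 1, 4] sum 33, len 6
add 6: [8, 8, 7, 5, 1, 4, 6] sum 39, len 7
add 9: [8, 7, 5, 1, 4, 6, 9] sum 40, len 7
add 6: [7, 5, 1, 4, 6, 9, 6] sum 38, len 7
add 9: [5, 1, 4, 6, 9, 6, 9] sum 40, len 7
add 7: [1, 4, 6, 9, 6, 9, 7] sum 42, len 7
add 3: [6, 9, 6, 9, 7, 3] sum 40, len 6
add 2: [6, 9, 6, 9, 7, 3, 2] sum 42, len 7
add 8: [6, 9, 7, 3, 2, 8] sum 35, len 6
add 0: [6, 9, 7, 3, 2, 8, 0] sum 35, len 7
add 1: [6, 9, 7, 3, 2, 8, 0, 1] sum 36, len 8
add 3: [6, 9, 7, 3, 2, 8, 0, 1, 3] sum 39, len 9
add 7: [9, 7, 3, 2, 8, 0, 1, 3, 7] sum 40, len 9
Longest length seen: 9.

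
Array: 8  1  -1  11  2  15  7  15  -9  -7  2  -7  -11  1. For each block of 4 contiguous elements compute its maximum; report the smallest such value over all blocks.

2

8 1 -1 11 → max 11
1 -1 11 2 → max 11
-1 11 2 15 → max 15
11 2 15 7 → max 15
2 15 7 15 → max 15
15 7 15 -9 → max 15
7 15 -9 -7 → max 15
15 -9 -7 2 → max 15
-9 -7 2 -7 → max 2
-7 2 -7 -11 → max 2
2 -7 -11 1 → max 2
Smallest of these is 2.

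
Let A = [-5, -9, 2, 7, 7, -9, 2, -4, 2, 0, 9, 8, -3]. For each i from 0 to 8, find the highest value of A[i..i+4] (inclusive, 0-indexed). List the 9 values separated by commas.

7, 7, 7, 7, 7, 2, 9, 9, 9

Sliding a size-5 window across the 13 values:
[-5, -9, 2, 7, 7] → max 7
[-9, 2, 7, 7, -9] → max 7
[2, 7, 7, -9, 2] → max 7
[7, 7, -9, 2, -4] → max 7
[7, -9, 2, -4, 2] → max 7
[-9, 2, -4, 2, 0] → max 2
[2, -4, 2, 0, 9] → max 9
[-4, 2, 0, 9, 8] → max 9
[2, 0, 9, 8, -3] → max 9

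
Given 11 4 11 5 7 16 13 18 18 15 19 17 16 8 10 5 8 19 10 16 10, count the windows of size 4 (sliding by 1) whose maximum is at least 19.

8

[11, 4, 11, 5] → max 11
[4, 11, 5, 7] → max 11
[11, 5, 7, 16] → max 16
[5, 7, 16, 13] → max 16
[7, 16, 13, 18] → max 18
[16, 13, 18, 18] → max 18
[13, 18, 18, 15] → max 18
[18, 18, 15, 19] → max 19  ≥ 19 ✓
[18, 15, 19, 17] → max 19  ≥ 19 ✓
[15, 19, 17, 16] → max 19  ≥ 19 ✓
[19, 17, 16, 8] → max 19  ≥ 19 ✓
[17, 16, 8, 10] → max 17
[16, 8, 10, 5] → max 16
[8, 10, 5, 8] → max 10
[10, 5, 8, 19] → max 19  ≥ 19 ✓
[5, 8, 19, 10] → max 19  ≥ 19 ✓
[8, 19, 10, 16] → max 19  ≥ 19 ✓
[19, 10, 16, 10] → max 19  ≥ 19 ✓
8 windows satisfy the condition.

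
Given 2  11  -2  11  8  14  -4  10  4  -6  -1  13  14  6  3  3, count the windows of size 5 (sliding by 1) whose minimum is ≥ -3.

2 11 -2 11 8 → min -2  ≥ -3 ✓
11 -2 11 8 14 → min -2  ≥ -3 ✓
-2 11 8 14 -4 → min -4
11 8 14 -4 10 → min -4
8 14 -4 10 4 → min -4
14 -4 10 4 -6 → min -6
-4 10 4 -6 -1 → min -6
10 4 -6 -1 13 → min -6
4 -6 -1 13 14 → min -6
-6 -1 13 14 6 → min -6
-1 13 14 6 3 → min -1  ≥ -3 ✓
13 14 6 3 3 → min 3  ≥ -3 ✓
4 windows satisfy the condition.

4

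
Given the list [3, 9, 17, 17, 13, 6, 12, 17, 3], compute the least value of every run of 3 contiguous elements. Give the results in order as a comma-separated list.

3, 9, 13, 6, 6, 6, 3

3 9 17 → min 3
9 17 17 → min 9
17 17 13 → min 13
17 13 6 → min 6
13 6 12 → min 6
6 12 17 → min 6
12 17 3 → min 3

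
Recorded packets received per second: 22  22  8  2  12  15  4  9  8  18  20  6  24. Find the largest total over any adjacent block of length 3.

52

22 22 8 → sum 52
22 8 2 → sum 32
8 2 12 → sum 22
2 12 15 → sum 29
12 15 4 → sum 31
15 4 9 → sum 28
4 9 8 → sum 21
9 8 18 → sum 35
8 18 20 → sum 46
18 20 6 → sum 44
20 6 24 → sum 50
Largest of these is 52.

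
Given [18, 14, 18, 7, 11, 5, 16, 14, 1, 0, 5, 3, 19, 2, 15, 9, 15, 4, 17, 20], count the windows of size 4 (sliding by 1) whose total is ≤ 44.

11

[18, 14, 18, 7] → sum 57
[14, 18, 7, 11] → sum 50
[18, 7, 11, 5] → sum 41  ≤ 44 ✓
[7, 11, 5, 16] → sum 39  ≤ 44 ✓
[11, 5, 16, 14] → sum 46
[5, 16, 14, 1] → sum 36  ≤ 44 ✓
[16, 14, 1, 0] → sum 31  ≤ 44 ✓
[14, 1, 0, 5] → sum 20  ≤ 44 ✓
[1, 0, 5, 3] → sum 9  ≤ 44 ✓
[0, 5, 3, 19] → sum 27  ≤ 44 ✓
[5, 3, 19, 2] → sum 29  ≤ 44 ✓
[3, 19, 2, 15] → sum 39  ≤ 44 ✓
[19, 2, 15, 9] → sum 45
[2, 15, 9, 15] → sum 41  ≤ 44 ✓
[15, 9, 15, 4] → sum 43  ≤ 44 ✓
[9, 15, 4, 17] → sum 45
[15, 4, 17, 20] → sum 56
11 windows satisfy the condition.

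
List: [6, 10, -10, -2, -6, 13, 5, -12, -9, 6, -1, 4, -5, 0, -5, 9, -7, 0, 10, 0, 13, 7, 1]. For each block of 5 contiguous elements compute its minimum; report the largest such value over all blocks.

[6, 10, -10, -2, -6] → min -10
[10, -10, -2, -6, 13] → min -10
[-10, -2, -6, 13, 5] → min -10
[-2, -6, 13, 5, -12] → min -12
[-6, 13, 5, -12, -9] → min -12
[13, 5, -12, -9, 6] → min -12
[5, -12, -9, 6, -1] → min -12
[-12, -9, 6, -1, 4] → min -12
[-9, 6, -1, 4, -5] → min -9
[6, -1, 4, -5, 0] → min -5
[-1, 4, -5, 0, -5] → min -5
[4, -5, 0, -5, 9] → min -5
[-5, 0, -5, 9, -7] → min -7
[0, -5, 9, -7, 0] → min -7
[-5, 9, -7, 0, 10] → min -7
[9, -7, 0, 10, 0] → min -7
[-7, 0, 10, 0, 13] → min -7
[0, 10, 0, 13, 7] → min 0
[10, 0, 13, 7, 1] → min 0
Largest of these is 0.

0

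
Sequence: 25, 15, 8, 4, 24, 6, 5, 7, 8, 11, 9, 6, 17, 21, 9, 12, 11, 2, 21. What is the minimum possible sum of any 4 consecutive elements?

(25, 15, 8, 4) → sum 52
(15, 8, 4, 24) → sum 51
(8, 4, 24, 6) → sum 42
(4, 24, 6, 5) → sum 39
(24, 6, 5, 7) → sum 42
(6, 5, 7, 8) → sum 26
(5, 7, 8, 11) → sum 31
(7, 8, 11, 9) → sum 35
(8, 11, 9, 6) → sum 34
(11, 9, 6, 17) → sum 43
(9, 6, 17, 21) → sum 53
(6, 17, 21, 9) → sum 53
(17, 21, 9, 12) → sum 59
(21, 9, 12, 11) → sum 53
(9, 12, 11, 2) → sum 34
(12, 11, 2, 21) → sum 46
Minimum of these is 26.

26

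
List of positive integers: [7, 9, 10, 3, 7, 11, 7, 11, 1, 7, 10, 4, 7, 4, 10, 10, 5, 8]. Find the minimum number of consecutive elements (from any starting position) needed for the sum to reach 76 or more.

add 7: running sum 7 < 76
add 9: running sum 16 < 76
add 10: running sum 26 < 76
add 3: running sum 29 < 76
add 7: running sum 36 < 76
add 11: running sum 47 < 76
add 7: running sum 54 < 76
add 11: running sum 65 < 76
add 1: running sum 66 < 76
add 7: running sum 73 < 76
end 10: [9, 10, 3, 7, 11, 7, 11, 1, 7, 10] sum 76, len 10
end 11: [9, 10, 3, 7, 11, 7, 11, 1, 7, 10, 4] sum 80, len 11
end 12: [10, 3, 7, 11, 7, 11, 1, 7, 10, 4, 7] sum 78, len 11
end 13: [10, 3, 7, 11, 7, 11, 1, 7, 10, 4, 7, 4] sum 82, len 12
end 14: [7, 11, 7, 11, 1, 7, 10, 4, 7, 4, 10] sum 79, len 11
end 15: [11, 7, 11, 1, 7, 10, 4, 7, 4, 10, 10] sum 82, len 11
end 16: [7, 11, 1, 7, 10, 4, 7, 4, 10, 10, 5] sum 76, len 11
end 17: [11, 1, 7, 10, 4, 7, 4, 10, 10, 5, 8] sum 77, len 11
Shortest qualifying length: 10.

10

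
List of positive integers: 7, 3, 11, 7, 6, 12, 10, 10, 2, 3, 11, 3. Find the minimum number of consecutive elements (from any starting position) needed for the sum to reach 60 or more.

Extend right; whenever the sum reaches 60, record the length and shrink from the left:
add 7: running sum 7 < 60
add 3: running sum 10 < 60
add 11: running sum 21 < 60
add 7: running sum 28 < 60
add 6: running sum 34 < 60
add 12: running sum 46 < 60
add 10: running sum 56 < 60
add 10: shortest ending here [7, 3, 11, 7, 6, 12, 10, 10] sum 66, len 8
add 2: shortest ending here [3, 11, 7, 6, 12, 10, 10, 2] sum 61, len 8
add 3: shortest ending here [11, 7, 6, 12, 10, 10, 2, 3] sum 61, len 8
add 11: shortest ending here [7, 6, 12, 10, 10, 2, 3, 11] sum 61, len 8
add 3: shortest ending here [7, 6, 12, 10, 10, 2, 3, 11, 3] sum 64, len 9
Shortest qualifying length: 8.

8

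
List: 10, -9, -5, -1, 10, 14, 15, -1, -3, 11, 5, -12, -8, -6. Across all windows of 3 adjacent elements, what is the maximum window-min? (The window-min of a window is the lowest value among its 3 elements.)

(10, -9, -5) → min -9
(-9, -5, -1) → min -9
(-5, -1, 10) → min -5
(-1, 10, 14) → min -1
(10, 14, 15) → min 10
(14, 15, -1) → min -1
(15, -1, -3) → min -3
(-1, -3, 11) → min -3
(-3, 11, 5) → min -3
(11, 5, -12) → min -12
(5, -12, -8) → min -12
(-12, -8, -6) → min -12
Maximum of these is 10.

10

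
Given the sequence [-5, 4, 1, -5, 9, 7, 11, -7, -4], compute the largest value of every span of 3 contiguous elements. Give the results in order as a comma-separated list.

Sliding a size-3 window across the 9 values:
-5 4 1 → max 4
4 1 -5 → max 4
1 -5 9 → max 9
-5 9 7 → max 9
9 7 11 → max 11
7 11 -7 → max 11
11 -7 -4 → max 11

4, 4, 9, 9, 11, 11, 11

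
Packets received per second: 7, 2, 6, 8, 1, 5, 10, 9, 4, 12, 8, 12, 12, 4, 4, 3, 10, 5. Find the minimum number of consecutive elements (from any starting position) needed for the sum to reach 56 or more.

6

add 7: running sum 7 < 56
add 2: running sum 9 < 56
add 6: running sum 15 < 56
add 8: running sum 23 < 56
add 1: running sum 24 < 56
add 5: running sum 29 < 56
add 10: running sum 39 < 56
add 9: running sum 48 < 56
add 4: running sum 52 < 56
add 12: shortest ending here [2, 6, 8, 1, 5, 10, 9, 4, 12] sum 57, len 9
add 8: shortest ending here [8, 1, 5, 10, 9, 4, 12, 8] sum 57, len 8
add 12: shortest ending here [5, 10, 9, 4, 12, 8, 12] sum 60, len 7
add 12: shortest ending here [9, 4, 12, 8, 12, 12] sum 57, len 6
add 4: shortest ending here [9, 4, 12, 8, 12, 12, 4] sum 61, len 7
add 4: shortest ending here [4, 12, 8, 12, 12, 4, 4] sum 56, len 7
add 3: shortest ending here [4, 12, 8, 12, 12, 4, 4, 3] sum 59, len 8
add 10: shortest ending here [12, 8, 12, 12, 4, 4, 3, 10] sum 65, len 8
add 5: shortest ending here [8, 12, 12, 4, 4, 3, 10, 5] sum 58, len 8
Shortest qualifying length: 6.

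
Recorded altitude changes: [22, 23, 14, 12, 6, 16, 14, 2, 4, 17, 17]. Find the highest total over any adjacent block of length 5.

77

(22, 23, 14, 12, 6) → sum 77
(23, 14, 12, 6, 16) → sum 71
(14, 12, 6, 16, 14) → sum 62
(12, 6, 16, 14, 2) → sum 50
(6, 16, 14, 2, 4) → sum 42
(16, 14, 2, 4, 17) → sum 53
(14, 2, 4, 17, 17) → sum 54
Highest of these is 77.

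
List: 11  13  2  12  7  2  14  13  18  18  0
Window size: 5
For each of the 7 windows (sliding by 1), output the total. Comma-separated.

Sliding a size-5 window across the 11 values:
[11, 13, 2, 12, 7] → sum 45
[13, 2, 12, 7, 2] → sum 36
[2, 12, 7, 2, 14] → sum 37
[12, 7, 2, 14, 13] → sum 48
[7, 2, 14, 13, 18] → sum 54
[2, 14, 13, 18, 18] → sum 65
[14, 13, 18, 18, 0] → sum 63

45, 36, 37, 48, 54, 65, 63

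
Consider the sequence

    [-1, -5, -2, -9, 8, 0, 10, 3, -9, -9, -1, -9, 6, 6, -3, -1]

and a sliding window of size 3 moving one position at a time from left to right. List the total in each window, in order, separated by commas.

-1 -5 -2 → sum -8
-5 -2 -9 → sum -16
-2 -9 8 → sum -3
-9 8 0 → sum -1
8 0 10 → sum 18
0 10 3 → sum 13
10 3 -9 → sum 4
3 -9 -9 → sum -15
-9 -9 -1 → sum -19
-9 -1 -9 → sum -19
-1 -9 6 → sum -4
-9 6 6 → sum 3
6 6 -3 → sum 9
6 -3 -1 → sum 2

-8, -16, -3, -1, 18, 13, 4, -15, -19, -19, -4, 3, 9, 2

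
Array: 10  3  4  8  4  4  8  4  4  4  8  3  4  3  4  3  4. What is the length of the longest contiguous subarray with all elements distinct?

[10] len 1
[10, 3] len 2
[10, 3, 4] len 3
[10, 3, 4, 8] len 4
[8, 4] len 2
[4] len 1
[4, 8] len 2
[8, 4] len 2
[4] len 1
[4] len 1
[4, 8] len 2
[4, 8, 3] len 3
[8, 3, 4] len 3
[4, 3] len 2
[3, 4] len 2
[4, 3] len 2
[3, 4] len 2
Longest all-distinct length: 4.

4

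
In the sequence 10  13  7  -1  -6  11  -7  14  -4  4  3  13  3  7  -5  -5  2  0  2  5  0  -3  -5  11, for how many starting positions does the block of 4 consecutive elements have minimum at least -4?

(10, 13, 7, -1) → min -1  ≥ -4 ✓
(13, 7, -1, -6) → min -6
(7, -1, -6, 11) → min -6
(-1, -6, 11, -7) → min -7
(-6, 11, -7, 14) → min -7
(11, -7, 14, -4) → min -7
(-7, 14, -4, 4) → min -7
(14, -4, 4, 3) → min -4  ≥ -4 ✓
(-4, 4, 3, 13) → min -4  ≥ -4 ✓
(4, 3, 13, 3) → min 3  ≥ -4 ✓
(3, 13, 3, 7) → min 3  ≥ -4 ✓
(13, 3, 7, -5) → min -5
(3, 7, -5, -5) → min -5
(7, -5, -5, 2) → min -5
(-5, -5, 2, 0) → min -5
(-5, 2, 0, 2) → min -5
(2, 0, 2, 5) → min 0  ≥ -4 ✓
(0, 2, 5, 0) → min 0  ≥ -4 ✓
(2, 5, 0, -3) → min -3  ≥ -4 ✓
(5, 0, -3, -5) → min -5
(0, -3, -5, 11) → min -5
8 windows satisfy the condition.

8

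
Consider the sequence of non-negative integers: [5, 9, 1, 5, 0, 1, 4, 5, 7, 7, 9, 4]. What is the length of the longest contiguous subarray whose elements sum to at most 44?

Extend to the right; shrink from the left whenever the sum exceeds 44:
→ 5: sum 5, len 1
→ 9: sum 14, len 2
→ 1: sum 15, len 3
→ 5: sum 20, len 4
→ 0: sum 20, len 5
→ 1: sum 21, len 6
→ 4: sum 25, len 7
→ 5: sum 30, len 8
→ 7: sum 37, len 9
→ 7: sum 44, len 10
→ 9 (dropped 5, 9): sum 39, len 9
→ 4: sum 43, len 10
Longest length seen: 10.

10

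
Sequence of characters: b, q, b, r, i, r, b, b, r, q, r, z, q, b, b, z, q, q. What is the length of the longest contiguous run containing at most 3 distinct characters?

Extend right; when distinct count exceeds 3, shrink from the left:
[b] 1 distinct, len 1
[b, q] 2 distinct, len 2
[b, q, b] 2 distinct, len 3
[b, q, b, r] 3 distinct, len 4
[b, r, i] 3 distinct, len 3
[b, r, i, r] 3 distinct, len 4
[b, r, i, r, b] 3 distinct, len 5
[b, r, i, r, b, b] 3 distinct, len 6
[b, r, i, r, b, b, r] 3 distinct, len 7
[r, b, b, r, q] 3 distinct, len 5
[r, b, b, r, q, r] 3 distinct, len 6
[r, q, r, z] 3 distinct, len 4
[r, q, r, z, q] 3 distinct, len 5
[z, q, b] 3 distinct, len 3
[z, q, b, b] 3 distinct, len 4
[z, q, b, b, z] 3 distinct, len 5
[z, q, b, b, z, q] 3 distinct, len 6
[z, q, b, b, z, q, q] 3 distinct, len 7
Longest length with ≤3 distinct: 7.

7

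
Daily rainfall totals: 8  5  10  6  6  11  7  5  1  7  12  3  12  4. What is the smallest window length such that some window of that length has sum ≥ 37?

5

add 8: running sum 8 < 37
add 5: running sum 13 < 37
add 10: running sum 23 < 37
add 6: running sum 29 < 37
add 6: running sum 35 < 37
end 5: [5, 10, 6, 6, 11] sum 38, len 5
end 6: [10, 6, 6, 11, 7] sum 40, len 5
end 7: [10, 6, 6, 11, 7, 5] sum 45, len 6
end 8: [10, 6, 6, 11, 7, 5, 1] sum 46, len 7
end 9: [6, 11, 7, 5, 1, 7] sum 37, len 6
end 10: [11, 7, 5, 1, 7, 12] sum 43, len 6
end 11: [11, 7, 5, 1, 7, 12, 3] sum 46, len 7
end 12: [5, 1, 7, 12, 3, 12] sum 40, len 6
end 13: [7, 12, 3, 12, 4] sum 38, len 5
Shortest qualifying length: 5.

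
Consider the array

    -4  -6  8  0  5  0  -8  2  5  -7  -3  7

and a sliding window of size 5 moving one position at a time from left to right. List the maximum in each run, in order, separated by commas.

-4 -6 8 0 5 → max 8
-6 8 0 5 0 → max 8
8 0 5 0 -8 → max 8
0 5 0 -8 2 → max 5
5 0 -8 2 5 → max 5
0 -8 2 5 -7 → max 5
-8 2 5 -7 -3 → max 5
2 5 -7 -3 7 → max 7

8, 8, 8, 5, 5, 5, 5, 7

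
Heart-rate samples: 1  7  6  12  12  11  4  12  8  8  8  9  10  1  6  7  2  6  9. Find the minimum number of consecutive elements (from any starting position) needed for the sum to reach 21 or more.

2

add 1: running sum 1 < 21
add 7: running sum 8 < 21
add 6: running sum 14 < 21
add 12: shortest ending here [7, 6, 12] sum 25, len 3
add 12: shortest ending here [12, 12] sum 24, len 2
add 11: shortest ending here [12, 11] sum 23, len 2
add 4: shortest ending here [12, 11, 4] sum 27, len 3
add 12: shortest ending here [11, 4, 12] sum 27, len 3
add 8: shortest ending here [4, 12, 8] sum 24, len 3
add 8: shortest ending here [12, 8, 8] sum 28, len 3
add 8: shortest ending here [8, 8, 8] sum 24, len 3
add 9: shortest ending here [8, 8, 9] sum 25, len 3
add 10: shortest ending here [8, 9, 10] sum 27, len 3
add 1: shortest ending here [8, 9, 10, 1] sum 28, len 4
add 6: shortest ending here [9, 10, 1, 6] sum 26, len 4
add 7: shortest ending here [10, 1, 6, 7] sum 24, len 4
add 2: shortest ending here [10, 1, 6, 7, 2] sum 26, len 5
add 6: shortest ending here [6, 7, 2, 6] sum 21, len 4
add 9: shortest ending here [7, 2, 6, 9] sum 24, len 4
Shortest qualifying length: 2.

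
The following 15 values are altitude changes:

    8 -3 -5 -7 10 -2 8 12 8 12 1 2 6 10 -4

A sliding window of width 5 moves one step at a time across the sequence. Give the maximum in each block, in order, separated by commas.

[8, -3, -5, -7, 10] → max 10
[-3, -5, -7, 10, -2] → max 10
[-5, -7, 10, -2, 8] → max 10
[-7, 10, -2, 8, 12] → max 12
[10, -2, 8, 12, 8] → max 12
[-2, 8, 12, 8, 12] → max 12
[8, 12, 8, 12, 1] → max 12
[12, 8, 12, 1, 2] → max 12
[8, 12, 1, 2, 6] → max 12
[12, 1, 2, 6, 10] → max 12
[1, 2, 6, 10, -4] → max 10

10, 10, 10, 12, 12, 12, 12, 12, 12, 12, 10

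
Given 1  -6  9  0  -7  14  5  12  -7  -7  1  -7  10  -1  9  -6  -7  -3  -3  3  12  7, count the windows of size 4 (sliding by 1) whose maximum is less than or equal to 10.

11

[1, -6, 9, 0] → max 9  ≤ 10 ✓
[-6, 9, 0, -7] → max 9  ≤ 10 ✓
[9, 0, -7, 14] → max 14
[0, -7, 14, 5] → max 14
[-7, 14, 5, 12] → max 14
[14, 5, 12, -7] → max 14
[5, 12, -7, -7] → max 12
[12, -7, -7, 1] → max 12
[-7, -7, 1, -7] → max 1  ≤ 10 ✓
[-7, 1, -7, 10] → max 10  ≤ 10 ✓
[1, -7, 10, -1] → max 10  ≤ 10 ✓
[-7, 10, -1, 9] → max 10  ≤ 10 ✓
[10, -1, 9, -6] → max 10  ≤ 10 ✓
[-1, 9, -6, -7] → max 9  ≤ 10 ✓
[9, -6, -7, -3] → max 9  ≤ 10 ✓
[-6, -7, -3, -3] → max -3  ≤ 10 ✓
[-7, -3, -3, 3] → max 3  ≤ 10 ✓
[-3, -3, 3, 12] → max 12
[-3, 3, 12, 7] → max 12
11 windows satisfy the condition.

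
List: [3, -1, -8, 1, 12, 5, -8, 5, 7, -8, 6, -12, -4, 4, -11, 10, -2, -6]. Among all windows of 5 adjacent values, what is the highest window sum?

Window sums for each of the 14 positions:
(3, -1, -8, 1, 12) → sum 7
(-1, -8, 1, 12, 5) → sum 9
(-8, 1, 12, 5, -8) → sum 2
(1, 12, 5, -8, 5) → sum 15
(12, 5, -8, 5, 7) → sum 21
(5, -8, 5, 7, -8) → sum 1
(-8, 5, 7, -8, 6) → sum 2
(5, 7, -8, 6, -12) → sum -2
(7, -8, 6, -12, -4) → sum -11
(-8, 6, -12, -4, 4) → sum -14
(6, -12, -4, 4, -11) → sum -17
(-12, -4, 4, -11, 10) → sum -13
(-4, 4, -11, 10, -2) → sum -3
(4, -11, 10, -2, -6) → sum -5
Highest of these is 21.

21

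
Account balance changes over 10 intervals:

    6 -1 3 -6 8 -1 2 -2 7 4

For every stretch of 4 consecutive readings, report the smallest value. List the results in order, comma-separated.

-6, -6, -6, -6, -2, -2, -2

Sliding a size-4 window across the 10 values:
(6, -1, 3, -6) → min -6
(-1, 3, -6, 8) → min -6
(3, -6, 8, -1) → min -6
(-6, 8, -1, 2) → min -6
(8, -1, 2, -2) → min -2
(-1, 2, -2, 7) → min -2
(2, -2, 7, 4) → min -2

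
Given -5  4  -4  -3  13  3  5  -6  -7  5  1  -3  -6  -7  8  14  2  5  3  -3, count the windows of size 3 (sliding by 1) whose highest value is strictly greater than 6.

7

(-5, 4, -4) → max 4
(4, -4, -3) → max 4
(-4, -3, 13) → max 13  > 6 ✓
(-3, 13, 3) → max 13  > 6 ✓
(13, 3, 5) → max 13  > 6 ✓
(3, 5, -6) → max 5
(5, -6, -7) → max 5
(-6, -7, 5) → max 5
(-7, 5, 1) → max 5
(5, 1, -3) → max 5
(1, -3, -6) → max 1
(-3, -6, -7) → max -3
(-6, -7, 8) → max 8  > 6 ✓
(-7, 8, 14) → max 14  > 6 ✓
(8, 14, 2) → max 14  > 6 ✓
(14, 2, 5) → max 14  > 6 ✓
(2, 5, 3) → max 5
(5, 3, -3) → max 5
7 windows satisfy the condition.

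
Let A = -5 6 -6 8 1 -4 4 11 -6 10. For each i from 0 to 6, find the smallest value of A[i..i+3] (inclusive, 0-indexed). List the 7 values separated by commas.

-6, -6, -6, -4, -4, -6, -6

Sliding a size-4 window across the 10 values:
[-5, 6, -6, 8] → min -6
[6, -6, 8, 1] → min -6
[-6, 8, 1, -4] → min -6
[8, 1, -4, 4] → min -4
[1, -4, 4, 11] → min -4
[-4, 4, 11, -6] → min -6
[4, 11, -6, 10] → min -6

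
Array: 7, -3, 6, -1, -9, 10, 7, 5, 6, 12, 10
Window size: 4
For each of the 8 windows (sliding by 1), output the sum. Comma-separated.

[7, -3, 6, -1] → sum 9
[-3, 6, -1, -9] → sum -7
[6, -1, -9, 10] → sum 6
[-1, -9, 10, 7] → sum 7
[-9, 10, 7, 5] → sum 13
[10, 7, 5, 6] → sum 28
[7, 5, 6, 12] → sum 30
[5, 6, 12, 10] → sum 33

9, -7, 6, 7, 13, 28, 30, 33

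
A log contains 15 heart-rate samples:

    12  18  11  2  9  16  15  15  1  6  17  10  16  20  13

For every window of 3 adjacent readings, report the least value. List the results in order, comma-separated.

12 18 11 → min 11
18 11 2 → min 2
11 2 9 → min 2
2 9 16 → min 2
9 16 15 → min 9
16 15 15 → min 15
15 15 1 → min 1
15 1 6 → min 1
1 6 17 → min 1
6 17 10 → min 6
17 10 16 → min 10
10 16 20 → min 10
16 20 13 → min 13

11, 2, 2, 2, 9, 15, 1, 1, 1, 6, 10, 10, 13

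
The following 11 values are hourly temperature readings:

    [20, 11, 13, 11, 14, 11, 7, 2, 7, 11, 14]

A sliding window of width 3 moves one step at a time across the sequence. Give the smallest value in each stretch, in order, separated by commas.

Sliding a size-3 window across the 11 values:
[20, 11, 13] → min 11
[11, 13, 11] → min 11
[13, 11, 14] → min 11
[11, 14, 11] → min 11
[14, 11, 7] → min 7
[11, 7, 2] → min 2
[7, 2, 7] → min 2
[2, 7, 11] → min 2
[7, 11, 14] → min 7

11, 11, 11, 11, 7, 2, 2, 2, 7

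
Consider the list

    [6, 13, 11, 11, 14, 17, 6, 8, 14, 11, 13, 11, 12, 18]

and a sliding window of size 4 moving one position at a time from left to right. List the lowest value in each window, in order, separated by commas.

6, 11, 11, 6, 6, 6, 6, 8, 11, 11, 11

[6, 13, 11, 11] → min 6
[13, 11, 11, 14] → min 11
[11, 11, 14, 17] → min 11
[11, 14, 17, 6] → min 6
[14, 17, 6, 8] → min 6
[17, 6, 8, 14] → min 6
[6, 8, 14, 11] → min 6
[8, 14, 11, 13] → min 8
[14, 11, 13, 11] → min 11
[11, 13, 11, 12] → min 11
[13, 11, 12, 18] → min 11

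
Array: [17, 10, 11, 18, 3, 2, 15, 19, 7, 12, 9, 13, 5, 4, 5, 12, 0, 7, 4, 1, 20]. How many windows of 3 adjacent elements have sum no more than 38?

(17, 10, 11) → sum 38  ≤ 38 ✓
(10, 11, 18) → sum 39
(11, 18, 3) → sum 32  ≤ 38 ✓
(18, 3, 2) → sum 23  ≤ 38 ✓
(3, 2, 15) → sum 20  ≤ 38 ✓
(2, 15, 19) → sum 36  ≤ 38 ✓
(15, 19, 7) → sum 41
(19, 7, 12) → sum 38  ≤ 38 ✓
(7, 12, 9) → sum 28  ≤ 38 ✓
(12, 9, 13) → sum 34  ≤ 38 ✓
(9, 13, 5) → sum 27  ≤ 38 ✓
(13, 5, 4) → sum 22  ≤ 38 ✓
(5, 4, 5) → sum 14  ≤ 38 ✓
(4, 5, 12) → sum 21  ≤ 38 ✓
(5, 12, 0) → sum 17  ≤ 38 ✓
(12, 0, 7) → sum 19  ≤ 38 ✓
(0, 7, 4) → sum 11  ≤ 38 ✓
(7, 4, 1) → sum 12  ≤ 38 ✓
(4, 1, 20) → sum 25  ≤ 38 ✓
17 windows satisfy the condition.

17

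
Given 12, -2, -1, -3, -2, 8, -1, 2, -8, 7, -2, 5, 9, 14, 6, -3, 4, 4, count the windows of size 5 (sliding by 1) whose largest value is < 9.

(12, -2, -1, -3, -2) → max 12
(-2, -1, -3, -2, 8) → max 8  < 9 ✓
(-1, -3, -2, 8, -1) → max 8  < 9 ✓
(-3, -2, 8, -1, 2) → max 8  < 9 ✓
(-2, 8, -1, 2, -8) → max 8  < 9 ✓
(8, -1, 2, -8, 7) → max 8  < 9 ✓
(-1, 2, -8, 7, -2) → max 7  < 9 ✓
(2, -8, 7, -2, 5) → max 7  < 9 ✓
(-8, 7, -2, 5, 9) → max 9
(7, -2, 5, 9, 14) → max 14
(-2, 5, 9, 14, 6) → max 14
(5, 9, 14, 6, -3) → max 14
(9, 14, 6, -3, 4) → max 14
(14, 6, -3, 4, 4) → max 14
7 windows satisfy the condition.

7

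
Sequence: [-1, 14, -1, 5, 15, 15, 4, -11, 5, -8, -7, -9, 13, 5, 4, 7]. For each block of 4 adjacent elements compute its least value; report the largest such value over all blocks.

4

(-1, 14, -1, 5) → min -1
(14, -1, 5, 15) → min -1
(-1, 5, 15, 15) → min -1
(5, 15, 15, 4) → min 4
(15, 15, 4, -11) → min -11
(15, 4, -11, 5) → min -11
(4, -11, 5, -8) → min -11
(-11, 5, -8, -7) → min -11
(5, -8, -7, -9) → min -9
(-8, -7, -9, 13) → min -9
(-7, -9, 13, 5) → min -9
(-9, 13, 5, 4) → min -9
(13, 5, 4, 7) → min 4
Largest of these is 4.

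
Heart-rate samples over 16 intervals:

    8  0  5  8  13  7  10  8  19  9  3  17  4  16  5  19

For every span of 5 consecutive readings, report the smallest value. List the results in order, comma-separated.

[8, 0, 5, 8, 13] → min 0
[0, 5, 8, 13, 7] → min 0
[5, 8, 13, 7, 10] → min 5
[8, 13, 7, 10, 8] → min 7
[13, 7, 10, 8, 19] → min 7
[7, 10, 8, 19, 9] → min 7
[10, 8, 19, 9, 3] → min 3
[8, 19, 9, 3, 17] → min 3
[19, 9, 3, 17, 4] → min 3
[9, 3, 17, 4, 16] → min 3
[3, 17, 4, 16, 5] → min 3
[17, 4, 16, 5, 19] → min 4

0, 0, 5, 7, 7, 7, 3, 3, 3, 3, 3, 4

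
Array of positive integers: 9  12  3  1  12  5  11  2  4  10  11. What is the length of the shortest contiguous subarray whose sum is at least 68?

10

Extend right; whenever the sum reaches 68, record the length and shrink from the left:
add 9: running sum 9 < 68
add 12: running sum 21 < 68
add 3: running sum 24 < 68
add 1: running sum 25 < 68
add 12: running sum 37 < 68
add 5: running sum 42 < 68
add 11: running sum 53 < 68
add 2: running sum 55 < 68
add 4: running sum 59 < 68
end 9: [9, 12, 3, 1, 12, 5, 11, 2, 4, 10] sum 69, len 10
end 10: [12, 3, 1, 12, 5, 11, 2, 4, 10, 11] sum 71, len 10
Shortest qualifying length: 10.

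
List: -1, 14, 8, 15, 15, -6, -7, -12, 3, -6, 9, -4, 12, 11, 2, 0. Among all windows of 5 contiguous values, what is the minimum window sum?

Each size-5 window and its sum:
-1 14 8 15 15 → sum 51
14 8 15 15 -6 → sum 46
8 15 15 -6 -7 → sum 25
15 15 -6 -7 -12 → sum 5
15 -6 -7 -12 3 → sum -7
-6 -7 -12 3 -6 → sum -28
-7 -12 3 -6 9 → sum -13
-12 3 -6 9 -4 → sum -10
3 -6 9 -4 12 → sum 14
-6 9 -4 12 11 → sum 22
9 -4 12 11 2 → sum 30
-4 12 11 2 0 → sum 21
Minimum of these is -28.

-28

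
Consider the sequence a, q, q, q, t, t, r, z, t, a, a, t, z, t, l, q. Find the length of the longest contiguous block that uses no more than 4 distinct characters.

10

Extend right; when distinct count exceeds 4, shrink from the left:
add a: window [a] (1 distinct), len 1
add q: window [a, q] (2 distinct), len 2
add q: window [a, q, q] (2 distinct), len 3
add q: window [a, q, q, q] (2 distinct), len 4
add t: window [a, q, q, q, t] (3 distinct), len 5
add t: window [a, q, q, q, t, t] (3 distinct), len 6
add r: window [a, q, q, q, t, t, r] (4 distinct), len 7
add z: window [q, q, q, t, t, r, z] (4 distinct), len 7
add t: window [q, q, q, t, t, r, z, t] (4 distinct), len 8
add a: window [t, t, r, z, t, a] (4 distinct), len 6
add a: window [t, t, r, z, t, a, a] (4 distinct), len 7
add t: window [t, t, r, z, t, a, a, t] (4 distinct), len 8
add z: window [t, t, r, z, t, a, a, t, z] (4 distinct), len 9
add t: window [t, t, r, z, t, a, a, t, z, t] (4 distinct), len 10
add l: window [z, t, a, a, t, z, t, l] (4 distinct), len 8
add q: window [t, z, t, l, q] (4 distinct), len 5
Longest length with ≤4 distinct: 10.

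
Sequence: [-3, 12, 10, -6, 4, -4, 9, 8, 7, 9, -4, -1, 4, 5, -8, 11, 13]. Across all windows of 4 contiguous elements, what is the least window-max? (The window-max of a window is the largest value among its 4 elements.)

5

[-3, 12, 10, -6] → max 12
[12, 10, -6, 4] → max 12
[10, -6, 4, -4] → max 10
[-6, 4, -4, 9] → max 9
[4, -4, 9, 8] → max 9
[-4, 9, 8, 7] → max 9
[9, 8, 7, 9] → max 9
[8, 7, 9, -4] → max 9
[7, 9, -4, -1] → max 9
[9, -4, -1, 4] → max 9
[-4, -1, 4, 5] → max 5
[-1, 4, 5, -8] → max 5
[4, 5, -8, 11] → max 11
[5, -8, 11, 13] → max 13
Least of these is 5.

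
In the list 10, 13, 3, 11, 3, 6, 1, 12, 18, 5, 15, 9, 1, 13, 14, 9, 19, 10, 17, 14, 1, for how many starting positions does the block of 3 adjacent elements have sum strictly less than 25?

10 13 3 → sum 26
13 3 11 → sum 27
3 11 3 → sum 17  < 25 ✓
11 3 6 → sum 20  < 25 ✓
3 6 1 → sum 10  < 25 ✓
6 1 12 → sum 19  < 25 ✓
1 12 18 → sum 31
12 18 5 → sum 35
18 5 15 → sum 38
5 15 9 → sum 29
15 9 1 → sum 25
9 1 13 → sum 23  < 25 ✓
1 13 14 → sum 28
13 14 9 → sum 36
14 9 19 → sum 42
9 19 10 → sum 38
19 10 17 → sum 46
10 17 14 → sum 41
17 14 1 → sum 32
5 windows satisfy the condition.

5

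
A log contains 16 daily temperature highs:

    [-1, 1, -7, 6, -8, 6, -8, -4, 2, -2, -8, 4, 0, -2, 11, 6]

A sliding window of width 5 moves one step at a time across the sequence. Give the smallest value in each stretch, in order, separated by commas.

-8, -8, -8, -8, -8, -8, -8, -8, -8, -8, -8, -2

(-1, 1, -7, 6, -8) → min -8
(1, -7, 6, -8, 6) → min -8
(-7, 6, -8, 6, -8) → min -8
(6, -8, 6, -8, -4) → min -8
(-8, 6, -8, -4, 2) → min -8
(6, -8, -4, 2, -2) → min -8
(-8, -4, 2, -2, -8) → min -8
(-4, 2, -2, -8, 4) → min -8
(2, -2, -8, 4, 0) → min -8
(-2, -8, 4, 0, -2) → min -8
(-8, 4, 0, -2, 11) → min -8
(4, 0, -2, 11, 6) → min -2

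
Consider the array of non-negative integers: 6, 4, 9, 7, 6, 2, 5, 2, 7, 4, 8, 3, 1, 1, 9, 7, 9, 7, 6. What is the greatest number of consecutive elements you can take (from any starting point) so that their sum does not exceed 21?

5

Extend to the right; shrink from the left whenever the sum exceeds 21:
add 6: [6] sum 6, len 1
add 4: [6, 4] sum 10, len 2
add 9: [6, 4, 9] sum 19, len 3
add 7: [4, 9, 7] sum 20, len 3
add 6: [7, 6] sum 13, len 2
add 2: [7, 6, 2] sum 15, len 3
add 5: [7, 6, 2, 5] sum 20, len 4
add 2: [6, 2, 5, 2] sum 15, len 4
add 7: [2, 5, 2, 7] sum 16, len 4
add 4: [2, 5, 2, 7, 4] sum 20, len 5
add 8: [2, 7, 4, 8] sum 21, len 4
add 3: [4, 8, 3] sum 15, len 3
add 1: [4, 8, 3, 1] sum 16, len 4
add 1: [4, 8, 3, 1, 1] sum 17, len 5
add 9: [3, 1, 1, 9] sum 14, len 4
add 7: [3, 1, 1, 9, 7] sum 21, len 5
add 9: [7, 9] sum 16, len 2
add 7: [9, 7] sum 16, len 2
add 6: [7, 6] sum 13, len 2
Longest length seen: 5.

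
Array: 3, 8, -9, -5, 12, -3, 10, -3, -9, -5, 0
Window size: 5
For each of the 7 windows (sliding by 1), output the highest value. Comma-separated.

12, 12, 12, 12, 12, 10, 10

3 8 -9 -5 12 → max 12
8 -9 -5 12 -3 → max 12
-9 -5 12 -3 10 → max 12
-5 12 -3 10 -3 → max 12
12 -3 10 -3 -9 → max 12
-3 10 -3 -9 -5 → max 10
10 -3 -9 -5 0 → max 10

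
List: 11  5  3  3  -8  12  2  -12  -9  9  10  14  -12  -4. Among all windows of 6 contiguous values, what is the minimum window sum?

Each size-6 window and its sum:
(11, 5, 3, 3, -8, 12) → sum 26
(5, 3, 3, -8, 12, 2) → sum 17
(3, 3, -8, 12, 2, -12) → sum 0
(3, -8, 12, 2, -12, -9) → sum -12
(-8, 12, 2, -12, -9, 9) → sum -6
(12, 2, -12, -9, 9, 10) → sum 12
(2, -12, -9, 9, 10, 14) → sum 14
(-12, -9, 9, 10, 14, -12) → sum 0
(-9, 9, 10, 14, -12, -4) → sum 8
Minimum of these is -12.

-12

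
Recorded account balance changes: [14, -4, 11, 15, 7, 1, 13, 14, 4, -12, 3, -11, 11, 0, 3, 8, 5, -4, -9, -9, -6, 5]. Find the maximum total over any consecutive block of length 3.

[14, -4, 11] → sum 21
[-4, 11, 15] → sum 22
[11, 15, 7] → sum 33
[15, 7, 1] → sum 23
[7, 1, 13] → sum 21
[1, 13, 14] → sum 28
[13, 14, 4] → sum 31
[14, 4, -12] → sum 6
[4, -12, 3] → sum -5
[-12, 3, -11] → sum -20
[3, -11, 11] → sum 3
[-11, 11, 0] → sum 0
[11, 0, 3] → sum 14
[0, 3, 8] → sum 11
[3, 8, 5] → sum 16
[8, 5, -4] → sum 9
[5, -4, -9] → sum -8
[-4, -9, -9] → sum -22
[-9, -9, -6] → sum -24
[-9, -6, 5] → sum -10
Maximum of these is 33.

33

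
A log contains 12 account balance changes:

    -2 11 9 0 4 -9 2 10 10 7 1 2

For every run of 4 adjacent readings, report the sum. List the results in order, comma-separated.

Sliding a size-4 window across the 12 values:
(-2, 11, 9, 0) → sum 18
(11, 9, 0, 4) → sum 24
(9, 0, 4, -9) → sum 4
(0, 4, -9, 2) → sum -3
(4, -9, 2, 10) → sum 7
(-9, 2, 10, 10) → sum 13
(2, 10, 10, 7) → sum 29
(10, 10, 7, 1) → sum 28
(10, 7, 1, 2) → sum 20

18, 24, 4, -3, 7, 13, 29, 28, 20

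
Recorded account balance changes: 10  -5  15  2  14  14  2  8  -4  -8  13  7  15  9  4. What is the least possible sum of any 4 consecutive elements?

-2

[10, -5, 15, 2] → sum 22
[-5, 15, 2, 14] → sum 26
[15, 2, 14, 14] → sum 45
[2, 14, 14, 2] → sum 32
[14, 14, 2, 8] → sum 38
[14, 2, 8, -4] → sum 20
[2, 8, -4, -8] → sum -2
[8, -4, -8, 13] → sum 9
[-4, -8, 13, 7] → sum 8
[-8, 13, 7, 15] → sum 27
[13, 7, 15, 9] → sum 44
[7, 15, 9, 4] → sum 35
Least of these is -2.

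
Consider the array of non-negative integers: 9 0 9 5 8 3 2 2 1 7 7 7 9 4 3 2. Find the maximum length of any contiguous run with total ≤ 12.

[9] sum 9 len 1
[9, 0] sum 9 len 2
[0, 9] sum 9 len 2
[5] sum 5 len 1
[8] sum 8 len 1
[8, 3] sum 11 len 2
[3, 2] sum 5 len 2
[3, 2, 2] sum 7 len 3
[3, 2, 2, 1] sum 8 len 4
[2, 2, 1, 7] sum 12 len 4
[7] sum 7 len 1
[7] sum 7 len 1
[9] sum 9 len 1
[4] sum 4 len 1
[4, 3] sum 7 len 2
[4, 3, 2] sum 9 len 3
Longest length seen: 4.

4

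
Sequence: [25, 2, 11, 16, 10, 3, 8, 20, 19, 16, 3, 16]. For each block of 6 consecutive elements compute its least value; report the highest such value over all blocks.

Each size-6 window and its min:
25 2 11 16 10 3 → min 2
2 11 16 10 3 8 → min 2
11 16 10 3 8 20 → min 3
16 10 3 8 20 19 → min 3
10 3 8 20 19 16 → min 3
3 8 20 19 16 3 → min 3
8 20 19 16 3 16 → min 3
Highest of these is 3.

3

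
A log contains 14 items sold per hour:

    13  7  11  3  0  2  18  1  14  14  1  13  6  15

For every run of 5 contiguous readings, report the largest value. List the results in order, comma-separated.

13, 11, 18, 18, 18, 18, 18, 14, 14, 15

(13, 7, 11, 3, 0) → max 13
(7, 11, 3, 0, 2) → max 11
(11, 3, 0, 2, 18) → max 18
(3, 0, 2, 18, 1) → max 18
(0, 2, 18, 1, 14) → max 18
(2, 18, 1, 14, 14) → max 18
(18, 1, 14, 14, 1) → max 18
(1, 14, 14, 1, 13) → max 14
(14, 14, 1, 13, 6) → max 14
(14, 1, 13, 6, 15) → max 15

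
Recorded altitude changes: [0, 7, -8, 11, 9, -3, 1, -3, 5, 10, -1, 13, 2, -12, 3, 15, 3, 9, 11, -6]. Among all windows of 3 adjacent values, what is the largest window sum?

(0, 7, -8) → sum -1
(7, -8, 11) → sum 10
(-8, 11, 9) → sum 12
(11, 9, -3) → sum 17
(9, -3, 1) → sum 7
(-3, 1, -3) → sum -5
(1, -3, 5) → sum 3
(-3, 5, 10) → sum 12
(5, 10, -1) → sum 14
(10, -1, 13) → sum 22
(-1, 13, 2) → sum 14
(13, 2, -12) → sum 3
(2, -12, 3) → sum -7
(-12, 3, 15) → sum 6
(3, 15, 3) → sum 21
(15, 3, 9) → sum 27
(3, 9, 11) → sum 23
(9, 11, -6) → sum 14
Largest of these is 27.

27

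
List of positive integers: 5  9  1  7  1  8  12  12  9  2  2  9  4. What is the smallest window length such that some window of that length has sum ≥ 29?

3

add 5: running sum 5 < 29
add 9: running sum 14 < 29
add 1: running sum 15 < 29
add 7: running sum 22 < 29
add 1: running sum 23 < 29
end 5: [5, 9, 1, 7, 1, 8] sum 31, len 6
end 6: [1, 7, 1, 8, 12] sum 29, len 5
end 7: [8, 12, 12] sum 32, len 3
end 8: [12, 12, 9] sum 33, len 3
end 9: [12, 12, 9, 2] sum 35, len 4
end 10: [12, 12, 9, 2, 2] sum 37, len 5
end 11: [12, 9, 2, 2, 9] sum 34, len 5
end 12: [12, 9, 2, 2, 9, 4] sum 38, len 6
Shortest qualifying length: 3.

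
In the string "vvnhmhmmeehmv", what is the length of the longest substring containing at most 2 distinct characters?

add v: window [v] (1 distinct), len 1
add v: window [v, v] (1 distinct), len 2
add n: window [v, v, n] (2 distinct), len 3
add h: window [n, h] (2 distinct), len 2
add m: window [h, m] (2 distinct), len 2
add h: window [h, m, h] (2 distinct), len 3
add m: window [h, m, h, m] (2 distinct), len 4
add m: window [h, m, h, m, m] (2 distinct), len 5
add e: window [m, m, e] (2 distinct), len 3
add e: window [m, m, e, e] (2 distinct), len 4
add h: window [e, e, h] (2 distinct), len 3
add m: window [h, m] (2 distinct), len 2
add v: window [m, v] (2 distinct), len 2
Longest length with ≤2 distinct: 5.

5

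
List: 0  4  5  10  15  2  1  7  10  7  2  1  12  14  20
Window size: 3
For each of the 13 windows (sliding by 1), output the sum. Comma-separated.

9, 19, 30, 27, 18, 10, 18, 24, 19, 10, 15, 27, 46

0 4 5 → sum 9
4 5 10 → sum 19
5 10 15 → sum 30
10 15 2 → sum 27
15 2 1 → sum 18
2 1 7 → sum 10
1 7 10 → sum 18
7 10 7 → sum 24
10 7 2 → sum 19
7 2 1 → sum 10
2 1 12 → sum 15
1 12 14 → sum 27
12 14 20 → sum 46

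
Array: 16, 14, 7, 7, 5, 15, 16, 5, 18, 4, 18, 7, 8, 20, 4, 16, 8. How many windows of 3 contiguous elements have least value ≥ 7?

4

[16, 14, 7] → min 7  ≥ 7 ✓
[14, 7, 7] → min 7  ≥ 7 ✓
[7, 7, 5] → min 5
[7, 5, 15] → min 5
[5, 15, 16] → min 5
[15, 16, 5] → min 5
[16, 5, 18] → min 5
[5, 18, 4] → min 4
[18, 4, 18] → min 4
[4, 18, 7] → min 4
[18, 7, 8] → min 7  ≥ 7 ✓
[7, 8, 20] → min 7  ≥ 7 ✓
[8, 20, 4] → min 4
[20, 4, 16] → min 4
[4, 16, 8] → min 4
4 windows satisfy the condition.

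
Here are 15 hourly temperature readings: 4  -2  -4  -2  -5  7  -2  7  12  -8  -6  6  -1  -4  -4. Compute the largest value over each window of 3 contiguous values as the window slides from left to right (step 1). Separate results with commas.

4, -2, -2, 7, 7, 7, 12, 12, 12, 6, 6, 6, -1

(4, -2, -4) → max 4
(-2, -4, -2) → max -2
(-4, -2, -5) → max -2
(-2, -5, 7) → max 7
(-5, 7, -2) → max 7
(7, -2, 7) → max 7
(-2, 7, 12) → max 12
(7, 12, -8) → max 12
(12, -8, -6) → max 12
(-8, -6, 6) → max 6
(-6, 6, -1) → max 6
(6, -1, -4) → max 6
(-1, -4, -4) → max -1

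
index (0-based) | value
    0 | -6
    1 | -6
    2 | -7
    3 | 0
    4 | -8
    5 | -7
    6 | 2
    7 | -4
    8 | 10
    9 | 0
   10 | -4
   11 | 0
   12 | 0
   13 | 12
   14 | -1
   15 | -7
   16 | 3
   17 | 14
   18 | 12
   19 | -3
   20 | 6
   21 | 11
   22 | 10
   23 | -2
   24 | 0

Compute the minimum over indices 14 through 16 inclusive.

-7

Elements at indices 14..16: -1, -7, 3
min(-1, -7, 3) = -7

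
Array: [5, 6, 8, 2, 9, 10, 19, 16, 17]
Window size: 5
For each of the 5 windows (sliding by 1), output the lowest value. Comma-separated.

2, 2, 2, 2, 9

[5, 6, 8, 2, 9] → min 2
[6, 8, 2, 9, 10] → min 2
[8, 2, 9, 10, 19] → min 2
[2, 9, 10, 19, 16] → min 2
[9, 10, 19, 16, 17] → min 9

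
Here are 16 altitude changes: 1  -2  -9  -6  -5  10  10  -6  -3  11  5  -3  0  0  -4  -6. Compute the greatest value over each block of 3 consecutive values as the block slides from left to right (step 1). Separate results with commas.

[1, -2, -9] → max 1
[-2, -9, -6] → max -2
[-9, -6, -5] → max -5
[-6, -5, 10] → max 10
[-5, 10, 10] → max 10
[10, 10, -6] → max 10
[10, -6, -3] → max 10
[-6, -3, 11] → max 11
[-3, 11, 5] → max 11
[11, 5, -3] → max 11
[5, -3, 0] → max 5
[-3, 0, 0] → max 0
[0, 0, -4] → max 0
[0, -4, -6] → max 0

1, -2, -5, 10, 10, 10, 10, 11, 11, 11, 5, 0, 0, 0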